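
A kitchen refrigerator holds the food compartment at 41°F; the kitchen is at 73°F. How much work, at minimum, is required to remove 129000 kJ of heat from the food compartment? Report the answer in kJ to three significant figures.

In absolute terms T_C = 278.15 K and T_H = 295.93 K, so ΔT = 17.78 K.
The reversible limit is COP_R = T_C/ΔT = 15.65, so W_min = Q_C/COP = Q_C·ΔT/T_C.
W_min = 129000 × 17.78/278.15 = 8245 kJ.

8240 kJ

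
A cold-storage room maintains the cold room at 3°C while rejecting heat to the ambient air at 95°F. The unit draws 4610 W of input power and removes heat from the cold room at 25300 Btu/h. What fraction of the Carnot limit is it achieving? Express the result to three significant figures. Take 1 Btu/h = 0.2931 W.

Converting, Q̇_C = 25300 Btu/h = 7415 W, so COP_actual = Q̇_C/Ẇ = 7415/4610 = 1.609.
In absolute terms T_C = 276.15 K and T_H = 308.15 K, so ΔT = 32.00 K.
COP_Carnot = T_C/ΔT = 276.15/32.00 = 8.630.
η_II = COP_actual/COP_Carnot = 1.609/8.630 = 0.1864.

0.186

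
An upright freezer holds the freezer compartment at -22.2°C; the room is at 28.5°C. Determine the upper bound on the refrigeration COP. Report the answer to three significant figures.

4.95

In absolute terms T_C = 250.95 K and T_H = 301.65 K, so ΔT = 50.70 K.
For a reversible cycle, COP_Carnot = T_C/ΔT = 250.95/50.70 = 4.950.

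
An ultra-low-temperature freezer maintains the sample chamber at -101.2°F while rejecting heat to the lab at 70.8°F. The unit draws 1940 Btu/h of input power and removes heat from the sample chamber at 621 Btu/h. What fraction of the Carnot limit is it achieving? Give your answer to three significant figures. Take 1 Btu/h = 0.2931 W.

COP_actual = Q̇_C/Ẇ = 621.0/1940 = 0.3201.
In absolute terms T_C = 199.15 K and T_H = 294.71 K, so ΔT = 95.56 K.
COP_Carnot = T_C/ΔT = 199.15/95.56 = 2.084.
η_II = COP_actual/COP_Carnot = 0.3201/2.084 = 0.1536.

0.154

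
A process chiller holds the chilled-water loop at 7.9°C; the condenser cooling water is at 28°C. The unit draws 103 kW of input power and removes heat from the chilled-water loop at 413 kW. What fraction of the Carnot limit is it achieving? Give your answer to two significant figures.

COP_actual = Q̇_C/Ẇ = 413.0/103.0 = 4.010.
In absolute terms T_C = 281.05 K and T_H = 301.15 K, so ΔT = 20.10 K.
COP_Carnot = T_C/ΔT = 281.05/20.10 = 13.98.
η_II = COP_actual/COP_Carnot = 4.010/13.98 = 0.2868.

0.29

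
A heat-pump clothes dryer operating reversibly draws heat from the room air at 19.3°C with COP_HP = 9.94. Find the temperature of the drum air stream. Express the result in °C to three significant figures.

52.0 °C

COP_HP = T_H/(T_H − T_C) rearranges to T_H = COP·T_C/(COP − 1).
With T_C = 292.45 K, T_H = 9.94 × 292.45/8.940 = 325.16 K.
Converting, 325.16 K = 52.01°C.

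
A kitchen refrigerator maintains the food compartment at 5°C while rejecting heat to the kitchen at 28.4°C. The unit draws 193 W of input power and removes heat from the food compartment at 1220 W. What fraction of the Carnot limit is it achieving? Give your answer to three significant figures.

COP_actual = Q̇_C/Ẇ = 1220/193.0 = 6.321.
In absolute terms T_C = 278.15 K and T_H = 301.55 K, so ΔT = 23.40 K.
COP_Carnot = T_C/ΔT = 278.15/23.40 = 11.89.
η_II = COP_actual/COP_Carnot = 6.321/11.89 = 0.5318.

0.532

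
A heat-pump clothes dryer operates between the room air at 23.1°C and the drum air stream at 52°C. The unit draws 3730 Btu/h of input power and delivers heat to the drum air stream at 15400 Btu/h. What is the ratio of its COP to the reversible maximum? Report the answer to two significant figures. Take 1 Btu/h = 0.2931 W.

0.37

COP_actual = Q̇_H/Ẇ = 15400/3730 = 4.129.
In absolute terms T_C = 296.25 K and T_H = 325.15 K, so ΔT = 28.90 K.
COP_Carnot = T_H/ΔT = 325.15/28.90 = 11.25.
η_II = COP_actual/COP_Carnot = 4.129/11.25 = 0.3670.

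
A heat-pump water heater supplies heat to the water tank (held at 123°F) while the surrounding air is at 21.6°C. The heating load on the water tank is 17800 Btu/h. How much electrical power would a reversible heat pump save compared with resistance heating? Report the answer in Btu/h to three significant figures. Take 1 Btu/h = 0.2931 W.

16200 Btu/h

In absolute terms T_C = 294.75 K and T_H = 323.71 K, so ΔT = 28.96 K.
COP_Carnot = T_H/ΔT = 323.71/28.96 = 11.18.
Resistance heating needs Ẇ_res = Q̇_H = 17800 Btu/h; the reversible heat pump needs only Ẇ_hp = Q̇_H/COP = 1592 Btu/h.
Saving = 17800 − 1592 = 16210 Btu/h.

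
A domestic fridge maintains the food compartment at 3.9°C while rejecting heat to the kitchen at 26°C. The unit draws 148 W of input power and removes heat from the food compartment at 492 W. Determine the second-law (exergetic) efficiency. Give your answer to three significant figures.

COP_actual = Q̇_C/Ẇ = 492.0/148.0 = 3.324.
In absolute terms T_C = 277.05 K and T_H = 299.15 K, so ΔT = 22.10 K.
COP_Carnot = T_C/ΔT = 277.05/22.10 = 12.54.
η_II = COP_actual/COP_Carnot = 3.324/12.54 = 0.2652.

0.265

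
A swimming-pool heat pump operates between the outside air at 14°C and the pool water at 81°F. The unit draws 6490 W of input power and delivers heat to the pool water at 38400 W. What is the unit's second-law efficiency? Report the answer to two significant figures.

COP_actual = Q̇_H/Ẇ = 38400/6490 = 5.917.
In absolute terms T_C = 287.15 K and T_H = 300.37 K, so ΔT = 13.22 K.
COP_Carnot = T_H/ΔT = 300.37/13.22 = 22.72.
η_II = COP_actual/COP_Carnot = 5.917/22.72 = 0.2605.

0.26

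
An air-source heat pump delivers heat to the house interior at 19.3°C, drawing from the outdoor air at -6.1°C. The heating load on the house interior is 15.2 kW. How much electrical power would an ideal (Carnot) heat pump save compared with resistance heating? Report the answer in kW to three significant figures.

In absolute terms T_C = 267.05 K and T_H = 292.45 K, so ΔT = 25.40 K.
COP_Carnot = T_H/ΔT = 292.45/25.40 = 11.51.
Resistance heating needs Ẇ_res = Q̇_H = 15.20 kW; the reversible heat pump needs only Ẇ_hp = Q̇_H/COP = 1.320 kW.
Saving = 15.20 − 1.320 = 13.88 kW.

13.9 kW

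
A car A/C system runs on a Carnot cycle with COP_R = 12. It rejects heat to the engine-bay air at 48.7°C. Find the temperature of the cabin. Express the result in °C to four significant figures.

23.94 °C

For a Carnot refrigerator COP_R = T_C/(T_H − T_C), so T_C = COP·T_H/(1 + COP).
With T_H = 321.85 K, T_C = 12 × 321.85/13.00 = 297.09 K.
Converting, 297.09 K = 23.94°C.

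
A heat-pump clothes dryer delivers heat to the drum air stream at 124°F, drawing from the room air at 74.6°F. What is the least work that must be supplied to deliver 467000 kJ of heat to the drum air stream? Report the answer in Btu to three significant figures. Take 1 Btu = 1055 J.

37500 Btu

In absolute terms T_C = 296.82 K and T_H = 324.26 K, so ΔT = 27.44 K.
The reversible limit is COP_HP = T_H/ΔT = 11.82, so W_min = Q_H/COP = Q_H·ΔT/T_H.
W_min = 467000 × 27.44/324.26 = 39530 kJ = 37460 Btu.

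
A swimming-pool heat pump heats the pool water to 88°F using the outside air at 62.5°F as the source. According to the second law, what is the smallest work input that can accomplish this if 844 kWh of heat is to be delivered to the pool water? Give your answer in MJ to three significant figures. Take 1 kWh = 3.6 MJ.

In absolute terms T_C = 290.09 K and T_H = 304.26 K, so ΔT = 14.17 K.
The reversible limit is COP_HP = T_H/ΔT = 21.48, so W_min = Q_H/COP = Q_H·ΔT/T_H.
W_min = 844.0 × 14.17/304.26 = 39.30 kWh = 141.5 MJ.

141 MJ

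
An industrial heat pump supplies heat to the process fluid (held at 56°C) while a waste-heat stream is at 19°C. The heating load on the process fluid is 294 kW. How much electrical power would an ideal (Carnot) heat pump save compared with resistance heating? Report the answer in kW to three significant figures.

In absolute terms T_C = 292.15 K and T_H = 329.15 K, so ΔT = 37.00 K.
COP_Carnot = T_H/ΔT = 329.15/37.00 = 8.896.
Resistance heating needs Ẇ_res = Q̇_H = 294.0 kW; the reversible heat pump needs only Ẇ_hp = Q̇_H/COP = 33.05 kW.
Saving = 294.0 − 33.05 = 261.0 kW.

261 kW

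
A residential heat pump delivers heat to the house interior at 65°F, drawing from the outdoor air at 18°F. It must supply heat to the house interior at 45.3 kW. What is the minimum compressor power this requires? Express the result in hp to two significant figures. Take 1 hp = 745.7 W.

In absolute terms T_C = 265.37 K and T_H = 291.48 K, so ΔT = 26.11 K.
COP_Carnot = T_H/ΔT = 291.48/26.11 = 11.16.
Ẇ_min = Q̇/COP_Carnot = 45.30/11.16 = 4.058 kW = 5.442 hp.

5.4 hp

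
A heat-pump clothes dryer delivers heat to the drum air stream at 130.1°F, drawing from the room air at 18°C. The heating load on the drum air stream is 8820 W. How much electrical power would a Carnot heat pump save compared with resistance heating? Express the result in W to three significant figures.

In absolute terms T_C = 291.15 K and T_H = 327.65 K, so ΔT = 36.50 K.
COP_Carnot = T_H/ΔT = 327.65/36.50 = 8.977.
Resistance heating needs Ẇ_res = Q̇_H = 8820 W; the reversible heat pump needs only Ẇ_hp = Q̇_H/COP = 982.5 W.
Saving = 8820 − 982.5 = 7837 W.

7840 W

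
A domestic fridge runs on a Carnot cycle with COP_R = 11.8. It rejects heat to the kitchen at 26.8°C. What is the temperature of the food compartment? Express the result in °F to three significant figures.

38.1 °F

For a Carnot refrigerator COP_R = T_C/(T_H − T_C), so T_C = COP·T_H/(1 + COP).
With T_H = 299.95 K, T_C = 11.8 × 299.95/12.80 = 276.52 K.
Converting, 276.52 K = 38.06°F.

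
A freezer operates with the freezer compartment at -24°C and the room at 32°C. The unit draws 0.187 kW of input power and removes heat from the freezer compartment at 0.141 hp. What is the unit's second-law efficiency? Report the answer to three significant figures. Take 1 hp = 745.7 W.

Converting, Q̇_C = 0.1410 hp = 0.1051 kW, so COP_actual = Q̇_C/Ẇ = 0.1051/0.1870 = 0.5623.
In absolute terms T_C = 249.15 K and T_H = 305.15 K, so ΔT = 56.00 K.
COP_Carnot = T_C/ΔT = 249.15/56.00 = 4.449.
η_II = COP_actual/COP_Carnot = 0.5623/4.449 = 0.1264.

0.126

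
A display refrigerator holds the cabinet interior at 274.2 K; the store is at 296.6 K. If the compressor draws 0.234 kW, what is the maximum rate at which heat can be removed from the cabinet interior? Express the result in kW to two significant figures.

2.9 kW

The reservoir spacing is ΔT = 296.6 − 274.2 = 22.40 K.
COP_Carnot = T_C/ΔT = 274.20/22.40 = 12.24.
Q̇_max = COP_Carnot × Ẇ = 12.24 × 0.2340 kW = 2.864 kW.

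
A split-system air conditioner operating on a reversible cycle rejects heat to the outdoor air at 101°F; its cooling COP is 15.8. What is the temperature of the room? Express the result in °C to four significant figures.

19.79 °C

For a Carnot refrigerator COP_R = T_C/(T_H − T_C), so T_C = COP·T_H/(1 + COP).
With T_H = 311.48 K, T_C = 15.8 × 311.48/16.80 = 292.94 K.
Converting, 292.94 K = 19.79°C.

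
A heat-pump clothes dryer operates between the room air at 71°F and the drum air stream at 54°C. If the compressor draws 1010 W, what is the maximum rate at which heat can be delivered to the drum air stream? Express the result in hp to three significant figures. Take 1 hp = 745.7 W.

13.7 hp

In absolute terms T_C = 294.82 K and T_H = 327.15 K, so ΔT = 32.33 K.
COP_Carnot = T_H/ΔT = 327.15/32.33 = 10.12.
Q̇_max = COP_Carnot × Ẇ = 10.12 × 1010 W = 10220 W = 13.70 hp.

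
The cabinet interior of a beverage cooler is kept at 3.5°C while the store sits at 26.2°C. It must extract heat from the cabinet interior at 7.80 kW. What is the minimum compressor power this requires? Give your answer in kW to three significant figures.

In absolute terms T_C = 276.65 K and T_H = 299.35 K, so ΔT = 22.70 K.
COP_Carnot = T_C/ΔT = 276.65/22.70 = 12.19.
Ẇ_min = Q̇/COP_Carnot = 7.800/12.19 = 0.6400 kW.

0.640 kW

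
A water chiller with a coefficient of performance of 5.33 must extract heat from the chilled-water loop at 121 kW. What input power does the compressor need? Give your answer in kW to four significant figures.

22.70 kW

Ẇ = Q̇_C/COP = 121.0/5.33 = 22.70 kW.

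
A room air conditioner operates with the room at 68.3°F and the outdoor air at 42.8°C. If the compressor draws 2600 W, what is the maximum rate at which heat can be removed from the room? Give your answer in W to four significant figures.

In absolute terms T_C = 293.32 K and T_H = 315.95 K, so ΔT = 22.63 K.
COP_Carnot = T_C/ΔT = 293.32/22.63 = 12.96.
Q̇_max = COP_Carnot × Ẇ = 12.96 × 2600 W = 33690 W.

33690 W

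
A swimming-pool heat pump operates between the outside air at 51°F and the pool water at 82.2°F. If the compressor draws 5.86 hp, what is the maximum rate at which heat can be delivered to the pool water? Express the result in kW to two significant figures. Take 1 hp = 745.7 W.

In absolute terms T_C = 283.71 K and T_H = 301.04 K, so ΔT = 17.33 K.
COP_Carnot = T_H/ΔT = 301.04/17.33 = 17.37.
Q̇_max = COP_Carnot × Ẇ = 17.37 × 5.860 hp = 101.8 hp = 75.89 kW.

76 kW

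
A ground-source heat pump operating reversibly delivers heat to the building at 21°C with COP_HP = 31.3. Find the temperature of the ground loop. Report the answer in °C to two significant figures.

12 °C

COP_HP = T_H/(T_H − T_C) gives T_H − T_C = T_H/COP.
With T_H = 294.15 K, T_C = 294.15 × (1 − 1/31.3) = 284.75 K.
Converting, 284.75 K = 11.60°C.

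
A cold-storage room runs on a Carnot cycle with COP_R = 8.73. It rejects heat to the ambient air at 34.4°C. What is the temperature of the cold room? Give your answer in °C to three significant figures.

2.79 °C

For a Carnot refrigerator COP_R = T_C/(T_H − T_C), so T_C = COP·T_H/(1 + COP).
With T_H = 307.55 K, T_C = 8.73 × 307.55/9.730 = 275.94 K.
Converting, 275.94 K = 2.79°C.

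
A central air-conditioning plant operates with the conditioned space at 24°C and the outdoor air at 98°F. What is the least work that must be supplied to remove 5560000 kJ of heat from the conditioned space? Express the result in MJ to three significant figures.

237 MJ

In absolute terms T_C = 297.15 K and T_H = 309.82 K, so ΔT = 12.67 K.
The reversible limit is COP_R = T_C/ΔT = 23.46, so W_min = Q_C/COP = Q_C·ΔT/T_C.
W_min = 5560000 × 12.67/297.15 = 237000 kJ = 237.0 MJ.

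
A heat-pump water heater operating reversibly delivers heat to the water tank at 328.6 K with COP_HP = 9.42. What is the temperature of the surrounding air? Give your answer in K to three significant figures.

COP_HP = T_H/(T_H − T_C) gives T_H − T_C = T_H/COP.
With T_H = 328.60 K, T_C = 328.60 × (1 − 1/9.42) = 293.72 K.

294 K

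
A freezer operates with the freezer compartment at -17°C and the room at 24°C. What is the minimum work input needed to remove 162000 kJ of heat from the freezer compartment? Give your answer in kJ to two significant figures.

26000 kJ

In absolute terms T_C = 256.15 K and T_H = 297.15 K, so ΔT = 41.00 K.
The reversible limit is COP_R = T_C/ΔT = 6.248, so W_min = Q_C/COP = Q_C·ΔT/T_C.
W_min = 162000 × 41.00/256.15 = 25930 kJ.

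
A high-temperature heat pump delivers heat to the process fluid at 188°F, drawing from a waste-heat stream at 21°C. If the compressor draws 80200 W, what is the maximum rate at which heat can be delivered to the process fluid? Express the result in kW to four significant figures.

439.5 kW

In absolute terms T_C = 294.15 K and T_H = 359.82 K, so ΔT = 65.67 K.
COP_Carnot = T_H/ΔT = 359.82/65.67 = 5.479.
Q̇_max = COP_Carnot × Ẇ = 5.479 × 80200 W = 439500 W = 439.5 kW.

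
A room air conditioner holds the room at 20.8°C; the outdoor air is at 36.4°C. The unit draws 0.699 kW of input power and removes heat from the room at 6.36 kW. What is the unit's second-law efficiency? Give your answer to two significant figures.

COP_actual = Q̇_C/Ẇ = 6.360/0.6990 = 9.099.
In absolute terms T_C = 293.95 K and T_H = 309.55 K, so ΔT = 15.60 K.
COP_Carnot = T_C/ΔT = 293.95/15.60 = 18.84.
η_II = COP_actual/COP_Carnot = 9.099/18.84 = 0.4829.

0.48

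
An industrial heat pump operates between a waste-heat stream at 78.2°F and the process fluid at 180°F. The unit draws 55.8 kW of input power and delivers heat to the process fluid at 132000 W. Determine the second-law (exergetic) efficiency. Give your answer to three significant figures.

0.376

Converting, Q̇_H = 132000 W = 132.0 kW, so COP_actual = Q̇_H/Ẇ = 132.0/55.80 = 2.366.
In absolute terms T_C = 298.82 K and T_H = 355.37 K, so ΔT = 56.56 K.
COP_Carnot = T_H/ΔT = 355.37/56.56 = 6.284.
η_II = COP_actual/COP_Carnot = 2.366/6.284 = 0.3765.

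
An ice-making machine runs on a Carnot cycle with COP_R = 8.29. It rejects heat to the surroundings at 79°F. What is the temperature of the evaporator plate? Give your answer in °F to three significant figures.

For a Carnot refrigerator COP_R = T_C/(T_H − T_C), so T_C = COP·T_H/(1 + COP).
With T_H = 299.26 K, T_C = 8.29 × 299.26/9.290 = 267.05 K.
Converting, 267.05 K = 21.02°F.

21.0 °F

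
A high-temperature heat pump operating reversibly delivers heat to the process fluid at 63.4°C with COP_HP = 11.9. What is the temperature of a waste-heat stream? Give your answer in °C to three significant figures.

35.1 °C

COP_HP = T_H/(T_H − T_C) gives T_H − T_C = T_H/COP.
With T_H = 336.55 K, T_C = 336.55 × (1 − 1/11.9) = 308.27 K.
Converting, 308.27 K = 35.12°C.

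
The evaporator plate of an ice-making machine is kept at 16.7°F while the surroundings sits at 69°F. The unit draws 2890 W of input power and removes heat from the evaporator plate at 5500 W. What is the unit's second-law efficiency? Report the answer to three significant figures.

0.209

COP_actual = Q̇_C/Ẇ = 5500/2890 = 1.903.
In absolute terms T_C = 264.65 K and T_H = 293.71 K, so ΔT = 29.06 K.
COP_Carnot = T_C/ΔT = 264.65/29.06 = 9.108.
η_II = COP_actual/COP_Carnot = 1.903/9.108 = 0.2089.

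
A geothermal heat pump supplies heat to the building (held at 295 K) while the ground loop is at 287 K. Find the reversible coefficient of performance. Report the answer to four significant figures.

The reservoir spacing is ΔT = 295 − 287 = 8.000 K.
For a reversible cycle, COP_Carnot = T_H/ΔT = 295.00/8.000 = 36.88.

36.88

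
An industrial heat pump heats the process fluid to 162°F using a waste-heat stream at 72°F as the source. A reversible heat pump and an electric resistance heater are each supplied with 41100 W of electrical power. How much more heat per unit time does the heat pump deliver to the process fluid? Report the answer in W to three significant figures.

243000 W

In absolute terms T_C = 295.37 K and T_H = 345.37 K, so ΔT = 50.00 K.
COP_Carnot = T_H/ΔT = 345.37/50.00 = 6.907.
The heat pump delivers Q̇_H = COP × Ẇ = 283900 W; the resistance heater delivers Ẇ = 41100 W.
Extra = (COP − 1)·Ẇ = 242800 W.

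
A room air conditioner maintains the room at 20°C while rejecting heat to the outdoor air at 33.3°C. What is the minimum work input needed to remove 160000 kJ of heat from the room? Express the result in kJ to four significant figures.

7259 kJ

In absolute terms T_C = 293.15 K and T_H = 306.45 K, so ΔT = 13.30 K.
The reversible limit is COP_R = T_C/ΔT = 22.04, so W_min = Q_C/COP = Q_C·ΔT/T_C.
W_min = 160000 × 13.30/293.15 = 7259 kJ.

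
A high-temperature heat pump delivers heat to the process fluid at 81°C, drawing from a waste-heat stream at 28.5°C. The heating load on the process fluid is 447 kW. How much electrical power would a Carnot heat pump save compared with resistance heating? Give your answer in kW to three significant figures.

381 kW

In absolute terms T_C = 301.65 K and T_H = 354.15 K, so ΔT = 52.50 K.
COP_Carnot = T_H/ΔT = 354.15/52.50 = 6.746.
Resistance heating needs Ẇ_res = Q̇_H = 447.0 kW; the reversible heat pump needs only Ẇ_hp = Q̇_H/COP = 66.26 kW.
Saving = 447.0 − 66.26 = 380.7 kW.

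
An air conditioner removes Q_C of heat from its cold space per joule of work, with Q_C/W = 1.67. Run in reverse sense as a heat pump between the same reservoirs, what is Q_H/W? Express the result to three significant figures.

2.67

The first law on one cycle gives Q_H = Q_C + W, so Q_H/W = Q_C/W + 1.
COP_HP = COP_R + 1 = 1.67 + 1 = 2.67.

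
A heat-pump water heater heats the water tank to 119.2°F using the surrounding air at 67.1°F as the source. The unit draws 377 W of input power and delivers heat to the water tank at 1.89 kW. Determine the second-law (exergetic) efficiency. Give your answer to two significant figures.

Converting, Q̇_H = 1.890 kW = 1890 W, so COP_actual = Q̇_H/Ẇ = 1890/377.0 = 5.013.
In absolute terms T_C = 292.65 K and T_H = 321.59 K, so ΔT = 28.94 K.
COP_Carnot = T_H/ΔT = 321.59/28.94 = 11.11.
η_II = COP_actual/COP_Carnot = 5.013/11.11 = 0.4512.

0.45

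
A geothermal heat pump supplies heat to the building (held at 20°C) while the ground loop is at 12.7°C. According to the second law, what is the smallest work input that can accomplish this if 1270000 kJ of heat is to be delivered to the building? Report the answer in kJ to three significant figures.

In absolute terms T_C = 285.85 K and T_H = 293.15 K, so ΔT = 7.300 K.
The reversible limit is COP_HP = T_H/ΔT = 40.16, so W_min = Q_H/COP = Q_H·ΔT/T_H.
W_min = 1270000 × 7.300/293.15 = 31630 kJ.

31600 kJ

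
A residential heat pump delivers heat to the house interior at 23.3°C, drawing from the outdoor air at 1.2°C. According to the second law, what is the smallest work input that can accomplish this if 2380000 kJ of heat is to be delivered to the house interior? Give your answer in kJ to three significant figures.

In absolute terms T_C = 274.35 K and T_H = 296.45 K, so ΔT = 22.10 K.
The reversible limit is COP_HP = T_H/ΔT = 13.41, so W_min = Q_H/COP = Q_H·ΔT/T_H.
W_min = 2380000 × 22.10/296.45 = 177400 kJ.

177000 kJ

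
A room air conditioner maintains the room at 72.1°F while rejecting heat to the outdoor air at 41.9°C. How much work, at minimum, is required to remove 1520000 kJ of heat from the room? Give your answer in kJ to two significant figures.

100000 kJ

In absolute terms T_C = 295.43 K and T_H = 315.05 K, so ΔT = 19.62 K.
The reversible limit is COP_R = T_C/ΔT = 15.06, so W_min = Q_C/COP = Q_C·ΔT/T_C.
W_min = 1520000 × 19.62/295.43 = 101000 kJ.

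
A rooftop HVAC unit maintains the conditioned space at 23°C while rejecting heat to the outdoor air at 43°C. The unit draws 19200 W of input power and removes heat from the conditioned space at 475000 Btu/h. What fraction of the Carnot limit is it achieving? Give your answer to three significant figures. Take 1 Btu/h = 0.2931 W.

Converting, Q̇_C = 475000 Btu/h = 139200 W, so COP_actual = Q̇_C/Ẇ = 139200/19200 = 7.251.
In absolute terms T_C = 296.15 K and T_H = 316.15 K, so ΔT = 20.00 K.
COP_Carnot = T_C/ΔT = 296.15/20.00 = 14.81.
η_II = COP_actual/COP_Carnot = 7.251/14.81 = 0.4897.

0.490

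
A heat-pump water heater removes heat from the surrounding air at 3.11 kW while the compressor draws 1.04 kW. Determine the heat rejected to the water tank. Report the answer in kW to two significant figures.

4.2 kW

For a cyclic device the first law requires Q̇_H = Q̇_C + Ẇ.
Q̇_H = Q̇_C + Ẇ = 4.150 kW.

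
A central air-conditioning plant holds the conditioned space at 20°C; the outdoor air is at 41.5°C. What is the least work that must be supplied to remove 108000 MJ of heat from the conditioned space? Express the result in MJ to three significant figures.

In absolute terms T_C = 293.15 K and T_H = 314.65 K, so ΔT = 21.50 K.
The reversible limit is COP_R = T_C/ΔT = 13.63, so W_min = Q_C/COP = Q_C·ΔT/T_C.
W_min = 108000 × 21.50/293.15 = 7921 MJ.

7920 MJ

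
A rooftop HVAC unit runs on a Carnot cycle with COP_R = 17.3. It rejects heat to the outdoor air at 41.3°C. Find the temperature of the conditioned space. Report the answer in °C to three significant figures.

For a Carnot refrigerator COP_R = T_C/(T_H − T_C), so T_C = COP·T_H/(1 + COP).
With T_H = 314.45 K, T_C = 17.3 × 314.45/18.30 = 297.27 K.
Converting, 297.27 K = 24.12°C.

24.1 °C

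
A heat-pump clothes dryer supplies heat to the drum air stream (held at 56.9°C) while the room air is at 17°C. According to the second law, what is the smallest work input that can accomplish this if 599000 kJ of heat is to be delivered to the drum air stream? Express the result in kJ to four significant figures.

72410 kJ

In absolute terms T_C = 290.15 K and T_H = 330.05 K, so ΔT = 39.90 K.
The reversible limit is COP_HP = T_H/ΔT = 8.272, so W_min = Q_H/COP = Q_H·ΔT/T_H.
W_min = 599000 × 39.90/330.05 = 72410 kJ.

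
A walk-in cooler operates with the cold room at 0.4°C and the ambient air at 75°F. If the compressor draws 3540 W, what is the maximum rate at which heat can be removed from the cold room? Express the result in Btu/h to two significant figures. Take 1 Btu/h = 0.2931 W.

140000 Btu/h

In absolute terms T_C = 273.55 K and T_H = 297.04 K, so ΔT = 23.49 K.
COP_Carnot = T_C/ΔT = 273.55/23.49 = 11.65.
Q̇_max = COP_Carnot × Ẇ = 11.65 × 3540 W = 41230 W = 140700 Btu/h.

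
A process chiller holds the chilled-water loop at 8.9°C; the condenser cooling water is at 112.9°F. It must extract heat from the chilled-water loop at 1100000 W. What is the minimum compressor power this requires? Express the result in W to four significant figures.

In absolute terms T_C = 282.05 K and T_H = 318.09 K, so ΔT = 36.04 K.
COP_Carnot = T_C/ΔT = 282.05/36.04 = 7.825.
Ẇ_min = Q̇/COP_Carnot = 1100000/7.825 = 140600 W.

140600 W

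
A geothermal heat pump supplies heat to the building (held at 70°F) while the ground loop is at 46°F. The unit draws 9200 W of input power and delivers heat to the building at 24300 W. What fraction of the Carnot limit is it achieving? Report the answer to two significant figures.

COP_actual = Q̇_H/Ẇ = 24300/9200 = 2.641.
In absolute terms T_C = 280.93 K and T_H = 294.26 K, so ΔT = 13.33 K.
COP_Carnot = T_H/ΔT = 294.26/13.33 = 22.07.
η_II = COP_actual/COP_Carnot = 2.641/22.07 = 0.1197.

0.12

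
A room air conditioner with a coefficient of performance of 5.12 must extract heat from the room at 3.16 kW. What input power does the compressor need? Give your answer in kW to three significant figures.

Ẇ = Q̇_C/COP = 3.160/5.12 = 0.6172 kW.

0.617 kW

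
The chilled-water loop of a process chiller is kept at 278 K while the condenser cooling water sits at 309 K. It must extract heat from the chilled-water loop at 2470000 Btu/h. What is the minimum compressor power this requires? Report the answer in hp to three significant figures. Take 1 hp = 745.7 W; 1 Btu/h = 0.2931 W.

The reservoir spacing is ΔT = 309 − 278 = 31.00 K.
COP_Carnot = T_C/ΔT = 278.00/31.00 = 8.968.
Ẇ_min = Q̇/COP_Carnot = 2470000/8.968 = 275400 Btu/h = 108.3 hp.

108 hp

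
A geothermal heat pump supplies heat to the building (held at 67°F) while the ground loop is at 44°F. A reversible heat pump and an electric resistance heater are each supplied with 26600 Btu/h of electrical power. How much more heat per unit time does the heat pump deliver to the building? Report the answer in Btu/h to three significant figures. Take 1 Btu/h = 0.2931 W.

583000 Btu/h

In absolute terms T_C = 279.82 K and T_H = 292.59 K, so ΔT = 12.78 K.
COP_Carnot = T_H/ΔT = 292.59/12.78 = 22.90.
The heat pump delivers Q̇_H = COP × Ẇ = 609100 Btu/h; the resistance heater delivers Ẇ = 26600 Btu/h.
Extra = (COP − 1)·Ẇ = 582500 Btu/h.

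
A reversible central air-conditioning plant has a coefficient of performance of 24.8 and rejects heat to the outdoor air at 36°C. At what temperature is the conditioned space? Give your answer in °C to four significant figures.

For a Carnot refrigerator COP_R = T_C/(T_H − T_C), so T_C = COP·T_H/(1 + COP).
With T_H = 309.15 K, T_C = 24.8 × 309.15/25.80 = 297.17 K.
Converting, 297.17 K = 24.02°C.

24.02 °C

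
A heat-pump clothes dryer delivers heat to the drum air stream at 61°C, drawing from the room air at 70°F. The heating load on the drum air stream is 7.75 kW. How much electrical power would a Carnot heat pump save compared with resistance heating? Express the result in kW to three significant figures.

In absolute terms T_C = 294.26 K and T_H = 334.15 K, so ΔT = 39.89 K.
COP_Carnot = T_H/ΔT = 334.15/39.89 = 8.377.
Resistance heating needs Ẇ_res = Q̇_H = 7.750 kW; the reversible heat pump needs only Ẇ_hp = Q̇_H/COP = 0.9252 kW.
Saving = 7.750 − 0.9252 = 6.825 kW.

6.82 kW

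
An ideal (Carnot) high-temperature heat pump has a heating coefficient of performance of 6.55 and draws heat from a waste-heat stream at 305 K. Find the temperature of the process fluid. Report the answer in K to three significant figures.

360 K

COP_HP = T_H/(T_H − T_C) rearranges to T_H = COP·T_C/(COP − 1).
With T_C = 305.00 K, T_H = 6.55 × 305.00/5.550 = 359.95 K.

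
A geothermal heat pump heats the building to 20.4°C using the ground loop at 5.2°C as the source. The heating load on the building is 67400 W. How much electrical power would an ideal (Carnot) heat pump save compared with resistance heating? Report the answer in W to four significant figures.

63910 W

In absolute terms T_C = 278.35 K and T_H = 293.55 K, so ΔT = 15.20 K.
COP_Carnot = T_H/ΔT = 293.55/15.20 = 19.31.
Resistance heating needs Ẇ_res = Q̇_H = 67400 W; the reversible heat pump needs only Ẇ_hp = Q̇_H/COP = 3490 W.
Saving = 67400 − 3490 = 63910 W.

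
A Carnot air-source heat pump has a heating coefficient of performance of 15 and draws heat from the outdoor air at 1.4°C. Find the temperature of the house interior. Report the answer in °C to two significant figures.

COP_HP = T_H/(T_H − T_C) rearranges to T_H = COP·T_C/(COP − 1).
With T_C = 274.55 K, T_H = 15 × 274.55/14.00 = 294.16 K.
Converting, 294.16 K = 21.01°C.

21 °C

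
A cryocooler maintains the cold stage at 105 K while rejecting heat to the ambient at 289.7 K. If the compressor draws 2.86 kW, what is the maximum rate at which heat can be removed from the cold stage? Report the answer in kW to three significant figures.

1.63 kW

The reservoir spacing is ΔT = 289.7 − 105 = 184.7 K.
COP_Carnot = T_C/ΔT = 105.00/184.7 = 0.5685.
Q̇_max = COP_Carnot × Ẇ = 0.5685 × 2.860 kW = 1.626 kW.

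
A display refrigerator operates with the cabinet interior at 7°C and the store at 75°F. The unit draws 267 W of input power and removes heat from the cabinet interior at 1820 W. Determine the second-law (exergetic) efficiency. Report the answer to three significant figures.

0.411

COP_actual = Q̇_C/Ẇ = 1820/267.0 = 6.816.
In absolute terms T_C = 280.15 K and T_H = 297.04 K, so ΔT = 16.89 K.
COP_Carnot = T_C/ΔT = 280.15/16.89 = 16.59.
η_II = COP_actual/COP_Carnot = 6.816/16.59 = 0.4109.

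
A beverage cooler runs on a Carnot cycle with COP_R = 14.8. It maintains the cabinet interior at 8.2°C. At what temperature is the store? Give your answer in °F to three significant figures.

COP_R = T_C/(T_H − T_C) gives T_H − T_C = T_C/COP.
With T_C = 281.35 K, T_H = 281.35 × (1 + 1/14.8) = 300.36 K.
Converting, 300.36 K = 80.98°F.

81.0 °F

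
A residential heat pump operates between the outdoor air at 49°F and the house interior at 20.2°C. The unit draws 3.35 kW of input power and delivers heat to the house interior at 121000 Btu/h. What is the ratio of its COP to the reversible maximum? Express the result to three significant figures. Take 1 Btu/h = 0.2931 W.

Converting, Q̇_H = 121000 Btu/h = 35.47 kW, so COP_actual = Q̇_H/Ẇ = 35.47/3.350 = 10.59.
In absolute terms T_C = 282.59 K and T_H = 293.35 K, so ΔT = 10.76 K.
COP_Carnot = T_H/ΔT = 293.35/10.76 = 27.27.
η_II = COP_actual/COP_Carnot = 10.59/27.27 = 0.3882.

0.388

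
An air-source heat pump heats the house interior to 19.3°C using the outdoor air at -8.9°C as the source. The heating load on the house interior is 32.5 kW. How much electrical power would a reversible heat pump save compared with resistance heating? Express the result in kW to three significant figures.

29.4 kW

In absolute terms T_C = 264.25 K and T_H = 292.45 K, so ΔT = 28.20 K.
COP_Carnot = T_H/ΔT = 292.45/28.20 = 10.37.
Resistance heating needs Ẇ_res = Q̇_H = 32.50 kW; the reversible heat pump needs only Ẇ_hp = Q̇_H/COP = 3.134 kW.
Saving = 32.50 − 3.134 = 29.37 kW.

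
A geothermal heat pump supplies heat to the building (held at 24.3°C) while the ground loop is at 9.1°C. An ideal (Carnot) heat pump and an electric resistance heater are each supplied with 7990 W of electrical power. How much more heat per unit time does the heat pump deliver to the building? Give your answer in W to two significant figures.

150000 W

In absolute terms T_C = 282.25 K and T_H = 297.45 K, so ΔT = 15.20 K.
COP_Carnot = T_H/ΔT = 297.45/15.20 = 19.57.
The heat pump delivers Q̇_H = COP × Ẇ = 156400 W; the resistance heater delivers Ẇ = 7990 W.
Extra = (COP − 1)·Ẇ = 148400 W.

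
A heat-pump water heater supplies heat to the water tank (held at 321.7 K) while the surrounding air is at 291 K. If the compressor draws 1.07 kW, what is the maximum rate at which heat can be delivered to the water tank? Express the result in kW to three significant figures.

11.2 kW

The reservoir spacing is ΔT = 321.7 − 291 = 30.70 K.
COP_Carnot = T_H/ΔT = 321.70/30.70 = 10.48.
Q̇_max = COP_Carnot × Ẇ = 10.48 × 1.070 kW = 11.21 kW.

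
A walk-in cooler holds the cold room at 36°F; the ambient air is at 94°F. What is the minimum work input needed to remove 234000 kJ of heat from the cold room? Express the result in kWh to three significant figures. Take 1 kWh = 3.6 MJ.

In absolute terms T_C = 275.37 K and T_H = 307.59 K, so ΔT = 32.22 K.
The reversible limit is COP_R = T_C/ΔT = 8.546, so W_min = Q_C/COP = Q_C·ΔT/T_C.
W_min = 234000 × 32.22/275.37 = 27380 kJ = 7.606 kWh.

7.61 kWh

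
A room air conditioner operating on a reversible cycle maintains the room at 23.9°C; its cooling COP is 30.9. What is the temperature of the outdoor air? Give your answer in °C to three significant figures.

33.5 °C

COP_R = T_C/(T_H − T_C) gives T_H − T_C = T_C/COP.
With T_C = 297.05 K, T_H = 297.05 × (1 + 1/30.9) = 306.66 K.
Converting, 306.66 K = 33.51°C.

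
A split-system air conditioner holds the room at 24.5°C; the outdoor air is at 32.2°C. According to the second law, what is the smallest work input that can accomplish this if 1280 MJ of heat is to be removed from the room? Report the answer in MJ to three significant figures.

33.1 MJ

In absolute terms T_C = 297.65 K and T_H = 305.35 K, so ΔT = 7.700 K.
The reversible limit is COP_R = T_C/ΔT = 38.66, so W_min = Q_C/COP = Q_C·ΔT/T_C.
W_min = 1280 × 7.700/297.65 = 33.11 MJ.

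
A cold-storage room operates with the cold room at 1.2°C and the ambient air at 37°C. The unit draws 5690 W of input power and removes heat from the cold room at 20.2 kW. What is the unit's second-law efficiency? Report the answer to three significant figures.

0.463

Converting, Q̇_C = 20.20 kW = 20200 W, so COP_actual = Q̇_C/Ẇ = 20200/5690 = 3.550.
In absolute terms T_C = 274.35 K and T_H = 310.15 K, so ΔT = 35.80 K.
COP_Carnot = T_C/ΔT = 274.35/35.80 = 7.663.
η_II = COP_actual/COP_Carnot = 3.550/7.663 = 0.4633.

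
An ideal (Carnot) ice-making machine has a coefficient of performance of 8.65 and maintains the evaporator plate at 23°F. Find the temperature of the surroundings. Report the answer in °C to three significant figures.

COP_R = T_C/(T_H − T_C) gives T_H − T_C = T_C/COP.
With T_C = 268.15 K, T_H = 268.15 × (1 + 1/8.65) = 299.15 K.
Converting, 299.15 K = 26.00°C.

26.0 °C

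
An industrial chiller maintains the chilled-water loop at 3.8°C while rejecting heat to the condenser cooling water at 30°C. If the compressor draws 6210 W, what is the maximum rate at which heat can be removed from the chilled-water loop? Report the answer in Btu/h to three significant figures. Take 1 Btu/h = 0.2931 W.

In absolute terms T_C = 276.95 K and T_H = 303.15 K, so ΔT = 26.20 K.
COP_Carnot = T_C/ΔT = 276.95/26.20 = 10.57.
Q̇_max = COP_Carnot × Ẇ = 10.57 × 6210 W = 65640 W = 224000 Btu/h.

224000 Btu/h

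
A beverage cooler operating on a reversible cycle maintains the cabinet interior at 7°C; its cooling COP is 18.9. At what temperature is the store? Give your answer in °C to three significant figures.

COP_R = T_C/(T_H − T_C) gives T_H − T_C = T_C/COP.
With T_C = 280.15 K, T_H = 280.15 × (1 + 1/18.9) = 294.97 K.
Converting, 294.97 K = 21.82°C.

21.8 °C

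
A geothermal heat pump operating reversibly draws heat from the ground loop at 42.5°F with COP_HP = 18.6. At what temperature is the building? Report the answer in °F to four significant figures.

COP_HP = T_H/(T_H − T_C) rearranges to T_H = COP·T_C/(COP − 1).
With T_C = 278.98 K, T_H = 18.6 × 278.98/17.60 = 294.83 K.
Converting, 294.83 K = 71.03°F.

71.03 °F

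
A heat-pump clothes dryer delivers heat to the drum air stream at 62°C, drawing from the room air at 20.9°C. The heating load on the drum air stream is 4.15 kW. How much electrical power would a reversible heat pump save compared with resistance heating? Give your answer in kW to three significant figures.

3.64 kW

In absolute terms T_C = 294.05 K and T_H = 335.15 K, so ΔT = 41.10 K.
COP_Carnot = T_H/ΔT = 335.15/41.10 = 8.155.
Resistance heating needs Ẇ_res = Q̇_H = 4.150 kW; the reversible heat pump needs only Ẇ_hp = Q̇_H/COP = 0.5089 kW.
Saving = 4.150 − 0.5089 = 3.641 kW.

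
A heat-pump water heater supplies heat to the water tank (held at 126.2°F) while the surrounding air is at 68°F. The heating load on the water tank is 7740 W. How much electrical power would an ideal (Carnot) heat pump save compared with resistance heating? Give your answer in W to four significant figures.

6971 W

In absolute terms T_C = 293.15 K and T_H = 325.48 K, so ΔT = 32.33 K.
COP_Carnot = T_H/ΔT = 325.48/32.33 = 10.07.
Resistance heating needs Ẇ_res = Q̇_H = 7740 W; the reversible heat pump needs only Ẇ_hp = Q̇_H/COP = 768.9 W.
Saving = 7740 − 768.9 = 6971 W.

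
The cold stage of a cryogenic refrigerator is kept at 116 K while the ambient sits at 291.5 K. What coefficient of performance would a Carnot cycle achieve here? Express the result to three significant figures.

0.661

The reservoir spacing is ΔT = 291.5 − 116 = 175.5 K.
For a reversible cycle, COP_Carnot = T_C/ΔT = 116.00/175.5 = 0.6610.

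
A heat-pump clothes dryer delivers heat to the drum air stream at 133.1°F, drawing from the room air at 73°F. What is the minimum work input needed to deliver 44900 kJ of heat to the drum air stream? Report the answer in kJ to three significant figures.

4550 kJ

In absolute terms T_C = 295.93 K and T_H = 329.32 K, so ΔT = 33.39 K.
The reversible limit is COP_HP = T_H/ΔT = 9.863, so W_min = Q_H/COP = Q_H·ΔT/T_H.
W_min = 44900 × 33.39/329.32 = 4552 kJ.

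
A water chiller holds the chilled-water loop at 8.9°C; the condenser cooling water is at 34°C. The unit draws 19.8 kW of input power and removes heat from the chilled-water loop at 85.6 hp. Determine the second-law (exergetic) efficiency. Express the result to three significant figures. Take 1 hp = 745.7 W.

0.287

Converting, Q̇_C = 85.60 hp = 63.83 kW, so COP_actual = Q̇_C/Ẇ = 63.83/19.80 = 3.224.
In absolute terms T_C = 282.05 K and T_H = 307.15 K, so ΔT = 25.10 K.
COP_Carnot = T_C/ΔT = 282.05/25.10 = 11.24.
η_II = COP_actual/COP_Carnot = 3.224/11.24 = 0.2869.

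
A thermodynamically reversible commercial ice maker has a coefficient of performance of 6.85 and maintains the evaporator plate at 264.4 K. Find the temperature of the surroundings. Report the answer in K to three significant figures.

COP_R = T_C/(T_H − T_C) gives T_H − T_C = T_C/COP.
With T_C = 264.40 K, T_H = 264.40 × (1 + 1/6.85) = 303.00 K.

303 K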